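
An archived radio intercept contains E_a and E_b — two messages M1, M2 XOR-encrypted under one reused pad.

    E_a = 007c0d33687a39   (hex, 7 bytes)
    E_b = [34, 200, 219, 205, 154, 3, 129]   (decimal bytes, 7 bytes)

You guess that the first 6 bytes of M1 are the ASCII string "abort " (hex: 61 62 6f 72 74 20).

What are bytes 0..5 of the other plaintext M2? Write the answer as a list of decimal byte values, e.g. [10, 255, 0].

First, E_a ⊕ E_b = (M1 ⊕ K) ⊕ (M2 ⊕ K) = M1 ⊕ M2, so the key drops out. Then M2 = (M1 ⊕ M2) ⊕ M1 over the first 6 bytes.
byte 0: (00 xor 22) xor 61 = 22 xor 61 = 43
byte 1: (7c xor c8) xor 62 = b4 xor 62 = d6
byte 2: (0d xor db) xor 6f = d6 xor 6f = b9
byte 3: (33 xor cd) xor 72 = fe xor 72 = 8c
byte 4: (68 xor 9a) xor 74 = f2 xor 74 = 86
byte 5: (7a xor 03) xor 20 = 79 xor 20 = 59

[67, 214, 185, 140, 134, 89]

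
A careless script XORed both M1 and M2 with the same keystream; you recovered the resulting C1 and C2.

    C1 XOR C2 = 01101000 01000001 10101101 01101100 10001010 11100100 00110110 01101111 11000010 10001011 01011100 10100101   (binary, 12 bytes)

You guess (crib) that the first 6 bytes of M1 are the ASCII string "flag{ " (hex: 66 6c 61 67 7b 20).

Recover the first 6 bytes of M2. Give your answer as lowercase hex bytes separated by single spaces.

Since C1 ⊕ C2 = M1 ⊕ M2, XORing with the guessed M1 bytes yields the corresponding M2 bytes: M2 = (C1 ⊕ C2) ⊕ M1.
byte 0: 01101000 xor 01100110 = 00001110
byte 1: 01000001 xor 01101100 = 00101101
byte 2: 10101101 xor 01100001 = 11001100
byte 3: 01101100 xor 01100111 = 00001011
byte 4: 10001010 xor 01111011 = 11110001
byte 5: 11100100 xor 00100000 = 11000100

0e 2d cc 0b f1 c4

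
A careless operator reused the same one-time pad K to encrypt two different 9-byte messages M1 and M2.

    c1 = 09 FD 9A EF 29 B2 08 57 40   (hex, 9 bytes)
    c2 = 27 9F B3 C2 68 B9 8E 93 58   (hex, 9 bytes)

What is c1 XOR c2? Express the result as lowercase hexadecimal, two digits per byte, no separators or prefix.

2e62292d410b86c418

c1 ⊕ c2 = (M1 ⊕ K) ⊕ (M2 ⊕ K) = M1 ⊕ M2 — the shared key cancels under XOR.
09 XOR 27 = 2e
fd XOR 9f = 62
9a XOR b3 = 29
ef XOR c2 = 2d
29 XOR 68 = 41
b2 XOR b9 = 0b
08 XOR 8e = 86
57 XOR 93 = c4
40 XOR 58 = 18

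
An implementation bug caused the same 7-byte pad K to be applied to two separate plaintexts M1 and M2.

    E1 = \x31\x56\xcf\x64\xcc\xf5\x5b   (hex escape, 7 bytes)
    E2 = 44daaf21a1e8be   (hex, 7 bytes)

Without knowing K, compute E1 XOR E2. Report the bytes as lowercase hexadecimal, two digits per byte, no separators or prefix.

E1 ⊕ E2 = (M1 ⊕ K) ⊕ (M2 ⊕ K) = M1 ⊕ M2 — the shared key cancels under XOR.
byte 0: 31 xor 44 = 75
byte 1: 56 xor da = 8c
byte 2: cf xor af = 60
byte 3: 64 xor 21 = 45
byte 4: cc xor a1 = 6d
byte 5: f5 xor e8 = 1d
byte 6: 5b xor be = e5

758c60456d1de5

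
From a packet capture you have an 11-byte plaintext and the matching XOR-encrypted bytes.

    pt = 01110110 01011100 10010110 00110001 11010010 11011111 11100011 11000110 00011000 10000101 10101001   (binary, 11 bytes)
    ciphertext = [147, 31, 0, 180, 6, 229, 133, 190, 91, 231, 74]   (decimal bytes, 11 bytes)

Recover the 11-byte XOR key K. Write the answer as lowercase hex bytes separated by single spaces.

e5 43 96 85 d4 3a 66 78 43 62 e3

Since ciphertext = pt ⊕ K, XORing both sides with pt gives K = pt ⊕ ciphertext.
118 xor 147 = 229
 92 xor  31 =  67
150 xor   0 = 150
 49 xor 180 = 133
210 xor   6 = 212
223 xor 229 =  58
227 xor 133 = 102
198 xor 190 = 120
 24 xor  91 =  67
133 xor 231 =  98
169 xor  74 = 227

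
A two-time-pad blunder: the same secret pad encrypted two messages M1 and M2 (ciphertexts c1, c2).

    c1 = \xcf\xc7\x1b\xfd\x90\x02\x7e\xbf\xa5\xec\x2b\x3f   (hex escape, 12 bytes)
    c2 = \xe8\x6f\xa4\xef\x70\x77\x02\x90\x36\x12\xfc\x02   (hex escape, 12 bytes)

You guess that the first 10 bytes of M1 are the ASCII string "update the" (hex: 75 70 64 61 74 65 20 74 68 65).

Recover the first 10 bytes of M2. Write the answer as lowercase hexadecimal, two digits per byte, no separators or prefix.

52d8db7394105c5bfb9b

First, c1 ⊕ c2 = (M1 ⊕ K) ⊕ (M2 ⊕ K) = M1 ⊕ M2, so the key drops out. Then M2 = (M1 ⊕ M2) ⊕ M1 over the first 10 bytes.
byte 0: (cf xor e8) xor 75 = 27 xor 75 = 52
byte 1: (c7 xor 6f) xor 70 = a8 xor 70 = d8
byte 2: (1b xor a4) xor 64 = bf xor 64 = db
byte 3: (fd xor ef) xor 61 = 12 xor 61 = 73
byte 4: (90 xor 70) xor 74 = e0 xor 74 = 94
byte 5: (02 xor 77) xor 65 = 75 xor 65 = 10
byte 6: (7e xor 02) xor 20 = 7c xor 20 = 5c
byte 7: (bf xor 90) xor 74 = 2f xor 74 = 5b
byte 8: (a5 xor 36) xor 68 = 93 xor 68 = fb
byte 9: (ec xor 12) xor 65 = fe xor 65 = 9b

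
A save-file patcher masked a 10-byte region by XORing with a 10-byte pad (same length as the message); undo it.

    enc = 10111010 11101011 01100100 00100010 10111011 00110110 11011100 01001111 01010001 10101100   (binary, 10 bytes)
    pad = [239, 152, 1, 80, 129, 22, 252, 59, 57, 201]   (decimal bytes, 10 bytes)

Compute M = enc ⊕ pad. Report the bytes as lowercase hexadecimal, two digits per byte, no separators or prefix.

ba xor ef = 55
eb xor 98 = 73
64 xor 01 = 65
22 xor 50 = 72
bb xor 81 = 3a
36 xor 16 = 20
dc xor fc = 20
4f xor 3b = 74
51 xor 39 = 68
ac xor c9 = 65

557365723a2020746865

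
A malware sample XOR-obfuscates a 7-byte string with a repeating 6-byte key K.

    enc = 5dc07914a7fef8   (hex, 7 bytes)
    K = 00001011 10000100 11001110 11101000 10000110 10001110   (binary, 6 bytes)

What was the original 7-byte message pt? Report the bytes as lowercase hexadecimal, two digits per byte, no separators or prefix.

5644b7fc2170f3

The 6-byte key repeats, so the effective keystream is 0b 84 ce e8 86 8e 0b.
byte 0:  93 ⊕  11 =  86
byte 1: 192 ⊕ 132 =  68
byte 2: 121 ⊕ 206 = 183
byte 3:  20 ⊕ 232 = 252
byte 4: 167 ⊕ 134 =  33
byte 5: 254 ⊕ 142 = 112
byte 6: 248 ⊕  11 = 243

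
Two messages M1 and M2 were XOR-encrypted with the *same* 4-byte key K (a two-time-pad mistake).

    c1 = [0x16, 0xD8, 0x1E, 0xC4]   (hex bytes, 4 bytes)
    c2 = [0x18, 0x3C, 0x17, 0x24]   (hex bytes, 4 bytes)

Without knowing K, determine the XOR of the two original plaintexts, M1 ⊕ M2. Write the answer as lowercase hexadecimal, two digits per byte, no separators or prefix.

0ee409e0

c1 ⊕ c2 = (M1 ⊕ K) ⊕ (M2 ⊕ K) = M1 ⊕ M2 — the shared key cancels under XOR.
16 ⊕ 18 = 0e
d8 ⊕ 3c = e4
1e ⊕ 17 = 09
c4 ⊕ 24 = e0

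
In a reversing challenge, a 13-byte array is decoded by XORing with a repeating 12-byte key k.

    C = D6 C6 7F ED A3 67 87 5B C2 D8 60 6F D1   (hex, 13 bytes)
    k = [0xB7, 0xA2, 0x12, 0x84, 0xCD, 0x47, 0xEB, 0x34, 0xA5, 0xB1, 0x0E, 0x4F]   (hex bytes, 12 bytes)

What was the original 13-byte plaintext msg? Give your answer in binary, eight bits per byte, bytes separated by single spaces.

The 12-byte key repeats, so the effective keystream is b7 a2 12 84 cd 47 eb 34 a5 b1 0e 4f b7.
byte 0: d6 XOR b7 = 61
byte 1: c6 XOR a2 = 64
byte 2: 7f XOR 12 = 6d
byte 3: ed XOR 84 = 69
byte 4: a3 XOR cd = 6e
byte 5: 67 XOR 47 = 20
byte 6: 87 XOR eb = 6c
byte 7: 5b XOR 34 = 6f
byte 8: c2 XOR a5 = 67
byte 9: d8 XOR b1 = 69
byte 10: 60 XOR 0e = 6e
byte 11: 6f XOR 4f = 20
byte 12: d1 XOR b7 = 66

01100001 01100100 01101101 01101001 01101110 00100000 01101100 01101111 01100111 01101001 01101110 00100000 01100110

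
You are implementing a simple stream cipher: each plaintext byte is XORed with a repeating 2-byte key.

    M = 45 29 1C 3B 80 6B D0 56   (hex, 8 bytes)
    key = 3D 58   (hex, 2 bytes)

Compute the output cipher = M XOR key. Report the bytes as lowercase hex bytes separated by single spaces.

The 2-byte key repeats, so the effective keystream is 3d 58 3d 58 3d 58 3d 58.
byte 0: 01000101 XOR 00111101 = 01111000
byte 1: 00101001 XOR 01011000 = 01110001
byte 2: 00011100 XOR 00111101 = 00100001
byte 3: 00111011 XOR 01011000 = 01100011
byte 4: 10000000 XOR 00111101 = 10111101
byte 5: 01101011 XOR 01011000 = 00110011
byte 6: 11010000 XOR 00111101 = 11101101
byte 7: 01010110 XOR 01011000 = 00001110

78 71 21 63 bd 33 ed 0e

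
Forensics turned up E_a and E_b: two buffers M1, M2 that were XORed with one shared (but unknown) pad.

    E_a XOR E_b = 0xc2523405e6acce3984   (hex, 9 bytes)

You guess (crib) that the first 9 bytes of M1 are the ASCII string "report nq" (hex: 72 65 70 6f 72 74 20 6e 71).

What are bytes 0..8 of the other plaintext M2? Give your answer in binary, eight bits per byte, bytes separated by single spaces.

Since E_a ⊕ E_b = M1 ⊕ M2, XORing with the guessed M1 bytes yields the corresponding M2 bytes: M2 = (E_a ⊕ E_b) ⊕ M1.
c2 ⊕ 72 = b0
52 ⊕ 65 = 37
34 ⊕ 70 = 44
05 ⊕ 6f = 6a
e6 ⊕ 72 = 94
ac ⊕ 74 = d8
ce ⊕ 20 = ee
39 ⊕ 6e = 57
84 ⊕ 71 = f5

10110000 00110111 01000100 01101010 10010100 11011000 11101110 01010111 11110101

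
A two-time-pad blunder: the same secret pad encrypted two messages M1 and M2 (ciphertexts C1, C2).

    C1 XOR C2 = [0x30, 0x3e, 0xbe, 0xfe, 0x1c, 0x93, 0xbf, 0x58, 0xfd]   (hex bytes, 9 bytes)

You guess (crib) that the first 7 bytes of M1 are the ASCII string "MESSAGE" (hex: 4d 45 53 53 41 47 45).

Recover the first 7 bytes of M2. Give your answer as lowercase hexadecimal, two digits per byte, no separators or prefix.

7d7bedad5dd4fa

Since C1 ⊕ C2 = M1 ⊕ M2, XORing with the guessed M1 bytes yields the corresponding M2 bytes: M2 = (C1 ⊕ C2) ⊕ M1.
30 xor 4d = 7d
3e xor 45 = 7b
be xor 53 = ed
fe xor 53 = ad
1c xor 41 = 5d
93 xor 47 = d4
bf xor 45 = fa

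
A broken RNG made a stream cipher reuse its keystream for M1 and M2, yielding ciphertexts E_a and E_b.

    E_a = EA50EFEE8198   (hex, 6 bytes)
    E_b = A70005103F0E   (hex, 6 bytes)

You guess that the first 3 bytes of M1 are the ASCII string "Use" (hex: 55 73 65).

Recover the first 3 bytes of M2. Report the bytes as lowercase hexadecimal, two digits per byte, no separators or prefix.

First, E_a ⊕ E_b = (M1 ⊕ K) ⊕ (M2 ⊕ K) = M1 ⊕ M2, so the key drops out. Then M2 = (M1 ⊕ M2) ⊕ M1 over the first 3 bytes.
byte 0: (ea xor a7) xor 55 = 4d xor 55 = 18
byte 1: (50 xor 00) xor 73 = 50 xor 73 = 23
byte 2: (ef xor 05) xor 65 = ea xor 65 = 8f

18238f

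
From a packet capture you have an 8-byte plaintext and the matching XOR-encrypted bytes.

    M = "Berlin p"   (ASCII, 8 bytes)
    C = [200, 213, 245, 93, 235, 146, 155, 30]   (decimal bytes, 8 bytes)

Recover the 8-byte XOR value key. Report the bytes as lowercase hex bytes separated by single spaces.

8a b0 87 31 82 fc bb 6e

Since C = M ⊕ key, XORing both sides with M gives key = M ⊕ C.
42 xor c8 = 8a
65 xor d5 = b0
72 xor f5 = 87
6c xor 5d = 31
69 xor eb = 82
6e xor 92 = fc
20 xor 9b = bb
70 xor 1e = 6e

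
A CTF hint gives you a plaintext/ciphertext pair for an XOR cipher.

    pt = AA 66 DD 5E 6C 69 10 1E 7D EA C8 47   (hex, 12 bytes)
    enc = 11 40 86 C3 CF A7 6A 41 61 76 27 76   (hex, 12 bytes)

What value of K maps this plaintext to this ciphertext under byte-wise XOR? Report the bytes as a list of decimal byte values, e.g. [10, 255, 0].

Since enc = pt ⊕ K, XORing both sides with pt gives K = pt ⊕ enc.
170 XOR  17 = 187
102 XOR  64 =  38
221 XOR 134 =  91
 94 XOR 195 = 157
108 XOR 207 = 163
105 XOR 167 = 206
 16 XOR 106 = 122
 30 XOR  65 =  95
125 XOR  97 =  28
234 XOR 118 = 156
200 XOR  39 = 239
 71 XOR 118 =  49

[187, 38, 91, 157, 163, 206, 122, 95, 28, 156, 239, 49]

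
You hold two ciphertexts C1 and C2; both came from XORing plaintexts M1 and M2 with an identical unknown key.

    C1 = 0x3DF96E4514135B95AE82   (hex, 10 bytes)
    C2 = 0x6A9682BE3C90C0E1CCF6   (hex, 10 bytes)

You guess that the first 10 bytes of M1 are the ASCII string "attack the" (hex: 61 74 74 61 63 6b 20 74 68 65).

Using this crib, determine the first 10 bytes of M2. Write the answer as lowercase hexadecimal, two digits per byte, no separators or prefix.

361b989a4be8bb000a11

First, C1 ⊕ C2 = (M1 ⊕ K) ⊕ (M2 ⊕ K) = M1 ⊕ M2, so the key drops out. Then M2 = (M1 ⊕ M2) ⊕ M1 over the first 10 bytes.
byte 0: (3d xor 6a) xor 61 = 57 xor 61 = 36
byte 1: (f9 xor 96) xor 74 = 6f xor 74 = 1b
byte 2: (6e xor 82) xor 74 = ec xor 74 = 98
byte 3: (45 xor be) xor 61 = fb xor 61 = 9a
byte 4: (14 xor 3c) xor 63 = 28 xor 63 = 4b
byte 5: (13 xor 90) xor 6b = 83 xor 6b = e8
byte 6: (5b xor c0) xor 20 = 9b xor 20 = bb
byte 7: (95 xor e1) xor 74 = 74 xor 74 = 00
byte 8: (ae xor cc) xor 68 = 62 xor 68 = 0a
byte 9: (82 xor f6) xor 65 = 74 xor 65 = 11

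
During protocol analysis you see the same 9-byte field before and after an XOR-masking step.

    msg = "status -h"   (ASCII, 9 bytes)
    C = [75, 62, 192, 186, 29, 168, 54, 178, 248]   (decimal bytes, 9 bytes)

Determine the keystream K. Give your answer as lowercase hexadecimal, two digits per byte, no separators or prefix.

384aa1ce68db169f90

Since C = msg ⊕ K, XORing both sides with msg gives K = msg ⊕ C.
byte 0: 73 xor 4b = 38
byte 1: 74 xor 3e = 4a
byte 2: 61 xor c0 = a1
byte 3: 74 xor ba = ce
byte 4: 75 xor 1d = 68
byte 5: 73 xor a8 = db
byte 6: 20 xor 36 = 16
byte 7: 2d xor b2 = 9f
byte 8: 68 xor f8 = 90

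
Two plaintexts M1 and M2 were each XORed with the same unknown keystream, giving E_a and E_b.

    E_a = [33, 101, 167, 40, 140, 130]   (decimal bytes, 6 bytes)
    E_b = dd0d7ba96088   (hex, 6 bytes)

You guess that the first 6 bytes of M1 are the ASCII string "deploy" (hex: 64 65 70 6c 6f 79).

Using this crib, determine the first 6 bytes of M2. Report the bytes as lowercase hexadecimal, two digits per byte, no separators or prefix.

980daced8373

First, E_a ⊕ E_b = (M1 ⊕ K) ⊕ (M2 ⊕ K) = M1 ⊕ M2, so the key drops out. Then M2 = (M1 ⊕ M2) ⊕ M1 over the first 6 bytes.
byte 0: (21 XOR dd) XOR 64 = fc XOR 64 = 98
byte 1: (65 XOR 0d) XOR 65 = 68 XOR 65 = 0d
byte 2: (a7 XOR 7b) XOR 70 = dc XOR 70 = ac
byte 3: (28 XOR a9) XOR 6c = 81 XOR 6c = ed
byte 4: (8c XOR 60) XOR 6f = ec XOR 6f = 83
byte 5: (82 XOR 88) XOR 79 = 0a XOR 79 = 73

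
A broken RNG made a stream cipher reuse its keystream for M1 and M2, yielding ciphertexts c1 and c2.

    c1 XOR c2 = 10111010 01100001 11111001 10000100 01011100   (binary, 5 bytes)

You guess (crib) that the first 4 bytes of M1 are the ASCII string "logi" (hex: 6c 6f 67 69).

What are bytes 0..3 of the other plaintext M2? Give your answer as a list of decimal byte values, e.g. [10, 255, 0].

[214, 14, 158, 237]

Since c1 ⊕ c2 = M1 ⊕ M2, XORing with the guessed M1 bytes yields the corresponding M2 bytes: M2 = (c1 ⊕ c2) ⊕ M1.
ba ⊕ 6c = d6
61 ⊕ 6f = 0e
f9 ⊕ 67 = 9e
84 ⊕ 69 = ed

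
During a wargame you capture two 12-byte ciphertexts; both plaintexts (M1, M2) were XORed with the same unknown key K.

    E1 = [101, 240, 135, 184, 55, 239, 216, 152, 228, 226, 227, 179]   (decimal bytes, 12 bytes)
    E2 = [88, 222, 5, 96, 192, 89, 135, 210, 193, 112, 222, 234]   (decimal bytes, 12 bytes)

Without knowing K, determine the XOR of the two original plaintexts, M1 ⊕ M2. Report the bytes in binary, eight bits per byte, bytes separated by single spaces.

E1 ⊕ E2 = (M1 ⊕ K) ⊕ (M2 ⊕ K) = M1 ⊕ M2 — the shared key cancels under XOR.
65 ⊕ 58 = 3d
f0 ⊕ de = 2e
87 ⊕ 05 = 82
b8 ⊕ 60 = d8
37 ⊕ c0 = f7
ef ⊕ 59 = b6
d8 ⊕ 87 = 5f
98 ⊕ d2 = 4a
e4 ⊕ c1 = 25
e2 ⊕ 70 = 92
e3 ⊕ de = 3d
b3 ⊕ ea = 59

00111101 00101110 10000010 11011000 11110111 10110110 01011111 01001010 00100101 10010010 00111101 01011001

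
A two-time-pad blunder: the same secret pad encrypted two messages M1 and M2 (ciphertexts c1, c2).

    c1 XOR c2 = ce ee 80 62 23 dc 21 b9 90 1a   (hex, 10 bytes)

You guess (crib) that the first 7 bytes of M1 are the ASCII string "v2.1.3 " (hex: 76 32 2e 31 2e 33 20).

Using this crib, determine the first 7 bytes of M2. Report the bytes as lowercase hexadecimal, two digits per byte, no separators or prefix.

Since c1 ⊕ c2 = M1 ⊕ M2, XORing with the guessed M1 bytes yields the corresponding M2 bytes: M2 = (c1 ⊕ c2) ⊕ M1.
11001110 ^ 01110110 = 10111000
11101110 ^ 00110010 = 11011100
10000000 ^ 00101110 = 10101110
01100010 ^ 00110001 = 01010011
00100011 ^ 00101110 = 00001101
11011100 ^ 00110011 = 11101111
00100001 ^ 00100000 = 00000001

b8dcae530def01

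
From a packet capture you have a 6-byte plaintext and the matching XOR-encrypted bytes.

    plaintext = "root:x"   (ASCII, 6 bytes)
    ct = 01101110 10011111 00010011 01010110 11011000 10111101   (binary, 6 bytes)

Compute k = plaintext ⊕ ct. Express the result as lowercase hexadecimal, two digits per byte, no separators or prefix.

1cf07c22e2c5

Since ct = plaintext ⊕ k, XORing both sides with plaintext gives k = plaintext ⊕ ct.
114 xor 110 =  28
111 xor 159 = 240
111 xor  19 = 124
116 xor  86 =  34
 58 xor 216 = 226
120 xor 189 = 197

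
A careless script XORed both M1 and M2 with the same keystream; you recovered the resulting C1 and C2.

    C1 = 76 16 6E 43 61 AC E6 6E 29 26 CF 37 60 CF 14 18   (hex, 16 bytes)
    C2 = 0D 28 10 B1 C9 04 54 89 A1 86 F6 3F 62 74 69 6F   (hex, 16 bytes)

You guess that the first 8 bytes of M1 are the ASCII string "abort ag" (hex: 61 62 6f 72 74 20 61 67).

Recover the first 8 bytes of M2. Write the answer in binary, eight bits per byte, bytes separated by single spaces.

First, C1 ⊕ C2 = (M1 ⊕ K) ⊕ (M2 ⊕ K) = M1 ⊕ M2, so the key drops out. Then M2 = (M1 ⊕ M2) ⊕ M1 over the first 8 bytes.
byte 0: (76 XOR 0d) XOR 61 = 7b XOR 61 = 1a
byte 1: (16 XOR 28) XOR 62 = 3e XOR 62 = 5c
byte 2: (6e XOR 10) XOR 6f = 7e XOR 6f = 11
byte 3: (43 XOR b1) XOR 72 = f2 XOR 72 = 80
byte 4: (61 XOR c9) XOR 74 = a8 XOR 74 = dc
byte 5: (ac XOR 04) XOR 20 = a8 XOR 20 = 88
byte 6: (e6 XOR 54) XOR 61 = b2 XOR 61 = d3
byte 7: (6e XOR 89) XOR 67 = e7 XOR 67 = 80

00011010 01011100 00010001 10000000 11011100 10001000 11010011 10000000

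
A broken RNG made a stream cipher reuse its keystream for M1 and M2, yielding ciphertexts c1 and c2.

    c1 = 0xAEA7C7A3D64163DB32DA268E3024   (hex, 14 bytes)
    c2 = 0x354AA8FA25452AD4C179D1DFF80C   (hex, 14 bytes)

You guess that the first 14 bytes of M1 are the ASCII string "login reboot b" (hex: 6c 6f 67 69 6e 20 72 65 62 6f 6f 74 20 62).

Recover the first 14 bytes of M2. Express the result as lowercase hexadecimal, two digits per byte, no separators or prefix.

f78208309d243b6a91cc9825e84a

First, c1 ⊕ c2 = (M1 ⊕ K) ⊕ (M2 ⊕ K) = M1 ⊕ M2, so the key drops out. Then M2 = (M1 ⊕ M2) ⊕ M1 over the first 14 bytes.
byte 0: (ae ^ 35) ^ 6c = 9b ^ 6c = f7
byte 1: (a7 ^ 4a) ^ 6f = ed ^ 6f = 82
byte 2: (c7 ^ a8) ^ 67 = 6f ^ 67 = 08
byte 3: (a3 ^ fa) ^ 69 = 59 ^ 69 = 30
byte 4: (d6 ^ 25) ^ 6e = f3 ^ 6e = 9d
byte 5: (41 ^ 45) ^ 20 = 04 ^ 20 = 24
byte 6: (63 ^ 2a) ^ 72 = 49 ^ 72 = 3b
byte 7: (db ^ d4) ^ 65 = 0f ^ 65 = 6a
byte 8: (32 ^ c1) ^ 62 = f3 ^ 62 = 91
byte 9: (da ^ 79) ^ 6f = a3 ^ 6f = cc
byte 10: (26 ^ d1) ^ 6f = f7 ^ 6f = 98
byte 11: (8e ^ df) ^ 74 = 51 ^ 74 = 25
byte 12: (30 ^ f8) ^ 20 = c8 ^ 20 = e8
byte 13: (24 ^ 0c) ^ 62 = 28 ^ 62 = 4a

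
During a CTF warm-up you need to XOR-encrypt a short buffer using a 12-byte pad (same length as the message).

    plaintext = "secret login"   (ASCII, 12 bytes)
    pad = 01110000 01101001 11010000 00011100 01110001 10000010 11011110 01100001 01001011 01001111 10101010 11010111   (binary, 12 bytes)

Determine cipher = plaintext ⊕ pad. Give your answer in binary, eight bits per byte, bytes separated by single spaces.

XOR is its own inverse, so applying the key byte-wise gives the result directly.
115 xor 112 =   3
101 xor 105 =  12
 99 xor 208 = 179
114 xor  28 = 110
101 xor 113 =  20
116 xor 130 = 246
 32 xor 222 = 254
108 xor  97 =  13
111 xor  75 =  36
103 xor  79 =  40
105 xor 170 = 195
110 xor 215 = 185

00000011 00001100 10110011 01101110 00010100 11110110 11111110 00001101 00100100 00101000 11000011 10111001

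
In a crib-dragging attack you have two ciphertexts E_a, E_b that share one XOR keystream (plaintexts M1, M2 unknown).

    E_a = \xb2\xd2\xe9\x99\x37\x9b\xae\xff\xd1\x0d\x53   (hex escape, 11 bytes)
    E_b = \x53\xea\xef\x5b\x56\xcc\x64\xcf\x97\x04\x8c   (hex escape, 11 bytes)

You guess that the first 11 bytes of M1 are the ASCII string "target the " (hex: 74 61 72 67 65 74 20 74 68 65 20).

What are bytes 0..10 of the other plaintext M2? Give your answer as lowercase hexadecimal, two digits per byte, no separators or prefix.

First, E_a ⊕ E_b = (M1 ⊕ K) ⊕ (M2 ⊕ K) = M1 ⊕ M2, so the key drops out. Then M2 = (M1 ⊕ M2) ⊕ M1 over the first 11 bytes.
byte 0: (b2 ⊕ 53) ⊕ 74 = e1 ⊕ 74 = 95
byte 1: (d2 ⊕ ea) ⊕ 61 = 38 ⊕ 61 = 59
byte 2: (e9 ⊕ ef) ⊕ 72 = 06 ⊕ 72 = 74
byte 3: (99 ⊕ 5b) ⊕ 67 = c2 ⊕ 67 = a5
byte 4: (37 ⊕ 56) ⊕ 65 = 61 ⊕ 65 = 04
byte 5: (9b ⊕ cc) ⊕ 74 = 57 ⊕ 74 = 23
byte 6: (ae ⊕ 64) ⊕ 20 = ca ⊕ 20 = ea
byte 7: (ff ⊕ cf) ⊕ 74 = 30 ⊕ 74 = 44
byte 8: (d1 ⊕ 97) ⊕ 68 = 46 ⊕ 68 = 2e
byte 9: (0d ⊕ 04) ⊕ 65 = 09 ⊕ 65 = 6c
byte 10: (53 ⊕ 8c) ⊕ 20 = df ⊕ 20 = ff

955974a50423ea442e6cff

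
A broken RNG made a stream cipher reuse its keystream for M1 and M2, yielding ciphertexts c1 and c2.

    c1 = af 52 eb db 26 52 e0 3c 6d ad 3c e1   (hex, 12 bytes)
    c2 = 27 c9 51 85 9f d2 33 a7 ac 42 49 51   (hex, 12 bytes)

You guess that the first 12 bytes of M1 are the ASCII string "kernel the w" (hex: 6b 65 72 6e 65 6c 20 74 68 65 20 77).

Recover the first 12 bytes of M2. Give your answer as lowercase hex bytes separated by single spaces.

First, c1 ⊕ c2 = (M1 ⊕ K) ⊕ (M2 ⊕ K) = M1 ⊕ M2, so the key drops out. Then M2 = (M1 ⊕ M2) ⊕ M1 over the first 12 bytes.
byte 0: (af xor 27) xor 6b = 88 xor 6b = e3
byte 1: (52 xor c9) xor 65 = 9b xor 65 = fe
byte 2: (eb xor 51) xor 72 = ba xor 72 = c8
byte 3: (db xor 85) xor 6e = 5e xor 6e = 30
byte 4: (26 xor 9f) xor 65 = b9 xor 65 = dc
byte 5: (52 xor d2) xor 6c = 80 xor 6c = ec
byte 6: (e0 xor 33) xor 20 = d3 xor 20 = f3
byte 7: (3c xor a7) xor 74 = 9b xor 74 = ef
byte 8: (6d xor ac) xor 68 = c1 xor 68 = a9
byte 9: (ad xor 42) xor 65 = ef xor 65 = 8a
byte 10: (3c xor 49) xor 20 = 75 xor 20 = 55
byte 11: (e1 xor 51) xor 77 = b0 xor 77 = c7

e3 fe c8 30 dc ec f3 ef a9 8a 55 c7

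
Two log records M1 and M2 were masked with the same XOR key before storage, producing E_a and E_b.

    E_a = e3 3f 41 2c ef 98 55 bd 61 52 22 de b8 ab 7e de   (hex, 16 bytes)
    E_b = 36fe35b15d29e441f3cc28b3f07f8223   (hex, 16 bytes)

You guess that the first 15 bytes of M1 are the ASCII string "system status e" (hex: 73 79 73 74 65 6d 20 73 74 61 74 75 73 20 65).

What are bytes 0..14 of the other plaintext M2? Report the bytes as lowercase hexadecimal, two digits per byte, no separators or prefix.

First, E_a ⊕ E_b = (M1 ⊕ K) ⊕ (M2 ⊕ K) = M1 ⊕ M2, so the key drops out. Then M2 = (M1 ⊕ M2) ⊕ M1 over the first 15 bytes.
byte 0: (e3 XOR 36) XOR 73 = d5 XOR 73 = a6
byte 1: (3f XOR fe) XOR 79 = c1 XOR 79 = b8
byte 2: (41 XOR 35) XOR 73 = 74 XOR 73 = 07
byte 3: (2c XOR b1) XOR 74 = 9d XOR 74 = e9
byte 4: (ef XOR 5d) XOR 65 = b2 XOR 65 = d7
byte 5: (98 XOR 29) XOR 6d = b1 XOR 6d = dc
byte 6: (55 XOR e4) XOR 20 = b1 XOR 20 = 91
byte 7: (bd XOR 41) XOR 73 = fc XOR 73 = 8f
byte 8: (61 XOR f3) XOR 74 = 92 XOR 74 = e6
byte 9: (52 XOR cc) XOR 61 = 9e XOR 61 = ff
byte 10: (22 XOR 28) XOR 74 = 0a XOR 74 = 7e
byte 11: (de XOR b3) XOR 75 = 6d XOR 75 = 18
byte 12: (b8 XOR f0) XOR 73 = 48 XOR 73 = 3b
byte 13: (ab XOR 7f) XOR 20 = d4 XOR 20 = f4
byte 14: (7e XOR 82) XOR 65 = fc XOR 65 = 99

a6b807e9d7dc918fe6ff7e183bf499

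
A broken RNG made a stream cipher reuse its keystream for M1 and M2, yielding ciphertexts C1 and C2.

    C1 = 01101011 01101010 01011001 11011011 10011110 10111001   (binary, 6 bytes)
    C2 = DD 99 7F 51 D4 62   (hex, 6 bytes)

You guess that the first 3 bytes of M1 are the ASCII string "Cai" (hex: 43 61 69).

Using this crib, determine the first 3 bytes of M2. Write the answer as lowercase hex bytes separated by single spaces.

f5 92 4f

First, C1 ⊕ C2 = (M1 ⊕ K) ⊕ (M2 ⊕ K) = M1 ⊕ M2, so the key drops out. Then M2 = (M1 ⊕ M2) ⊕ M1 over the first 3 bytes.
byte 0: (6b ⊕ dd) ⊕ 43 = b6 ⊕ 43 = f5
byte 1: (6a ⊕ 99) ⊕ 61 = f3 ⊕ 61 = 92
byte 2: (59 ⊕ 7f) ⊕ 69 = 26 ⊕ 69 = 4f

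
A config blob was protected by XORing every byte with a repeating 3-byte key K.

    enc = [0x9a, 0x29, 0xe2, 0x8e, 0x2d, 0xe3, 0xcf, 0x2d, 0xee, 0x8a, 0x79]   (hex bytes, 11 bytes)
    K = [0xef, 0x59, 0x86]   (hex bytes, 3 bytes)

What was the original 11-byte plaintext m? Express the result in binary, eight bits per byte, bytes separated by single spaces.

01110101 01110000 01100100 01100001 01110100 01100101 00100000 01110100 01101000 01100101 00100000

The 3-byte key repeats, so the effective keystream is ef 59 86 ef 59 86 ef 59 86 ef 59.
byte 0: 10011010 ⊕ 11101111 = 01110101
byte 1: 00101001 ⊕ 01011001 = 01110000
byte 2: 11100010 ⊕ 10000110 = 01100100
byte 3: 10001110 ⊕ 11101111 = 01100001
byte 4: 00101101 ⊕ 01011001 = 01110100
byte 5: 11100011 ⊕ 10000110 = 01100101
byte 6: 11001111 ⊕ 11101111 = 00100000
byte 7: 00101101 ⊕ 01011001 = 01110100
byte 8: 11101110 ⊕ 10000110 = 01101000
byte 9: 10001010 ⊕ 11101111 = 01100101
byte 10: 01111001 ⊕ 01011001 = 00100000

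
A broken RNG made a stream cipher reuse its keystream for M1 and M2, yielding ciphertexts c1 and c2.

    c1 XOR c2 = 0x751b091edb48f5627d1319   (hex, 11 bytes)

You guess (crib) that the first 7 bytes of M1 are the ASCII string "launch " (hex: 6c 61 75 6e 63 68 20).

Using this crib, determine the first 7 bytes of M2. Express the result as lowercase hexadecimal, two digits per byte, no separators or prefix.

Since c1 ⊕ c2 = M1 ⊕ M2, XORing with the guessed M1 bytes yields the corresponding M2 bytes: M2 = (c1 ⊕ c2) ⊕ M1.
byte 0: 75 xor 6c = 19
byte 1: 1b xor 61 = 7a
byte 2: 09 xor 75 = 7c
byte 3: 1e xor 6e = 70
byte 4: db xor 63 = b8
byte 5: 48 xor 68 = 20
byte 6: f5 xor 20 = d5

197a7c70b820d5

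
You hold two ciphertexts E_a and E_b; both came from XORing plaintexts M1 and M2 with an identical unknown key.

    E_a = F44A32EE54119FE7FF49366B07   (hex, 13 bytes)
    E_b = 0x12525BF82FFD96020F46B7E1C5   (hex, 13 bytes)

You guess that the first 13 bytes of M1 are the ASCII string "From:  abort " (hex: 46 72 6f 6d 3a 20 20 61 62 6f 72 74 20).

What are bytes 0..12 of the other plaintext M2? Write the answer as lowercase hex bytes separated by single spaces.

First, E_a ⊕ E_b = (M1 ⊕ K) ⊕ (M2 ⊕ K) = M1 ⊕ M2, so the key drops out. Then M2 = (M1 ⊕ M2) ⊕ M1 over the first 13 bytes.
byte 0: (f4 ^ 12) ^ 46 = e6 ^ 46 = a0
byte 1: (4a ^ 52) ^ 72 = 18 ^ 72 = 6a
byte 2: (32 ^ 5b) ^ 6f = 69 ^ 6f = 06
byte 3: (ee ^ f8) ^ 6d = 16 ^ 6d = 7b
byte 4: (54 ^ 2f) ^ 3a = 7b ^ 3a = 41
byte 5: (11 ^ fd) ^ 20 = ec ^ 20 = cc
byte 6: (9f ^ 96) ^ 20 = 09 ^ 20 = 29
byte 7: (e7 ^ 02) ^ 61 = e5 ^ 61 = 84
byte 8: (ff ^ 0f) ^ 62 = f0 ^ 62 = 92
byte 9: (49 ^ 46) ^ 6f = 0f ^ 6f = 60
byte 10: (36 ^ b7) ^ 72 = 81 ^ 72 = f3
byte 11: (6b ^ e1) ^ 74 = 8a ^ 74 = fe
byte 12: (07 ^ c5) ^ 20 = c2 ^ 20 = e2

a0 6a 06 7b 41 cc 29 84 92 60 f3 fe e2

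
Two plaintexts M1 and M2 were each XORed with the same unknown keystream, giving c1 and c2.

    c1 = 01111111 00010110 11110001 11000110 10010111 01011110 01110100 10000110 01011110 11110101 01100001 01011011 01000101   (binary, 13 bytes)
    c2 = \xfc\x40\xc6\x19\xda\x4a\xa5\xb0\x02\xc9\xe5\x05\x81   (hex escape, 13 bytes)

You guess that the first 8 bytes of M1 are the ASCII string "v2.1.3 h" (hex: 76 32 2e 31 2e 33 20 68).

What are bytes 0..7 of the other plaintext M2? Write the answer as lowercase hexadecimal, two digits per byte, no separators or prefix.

f56419ee6327f15e

First, c1 ⊕ c2 = (M1 ⊕ K) ⊕ (M2 ⊕ K) = M1 ⊕ M2, so the key drops out. Then M2 = (M1 ⊕ M2) ⊕ M1 over the first 8 bytes.
byte 0: (7f xor fc) xor 76 = 83 xor 76 = f5
byte 1: (16 xor 40) xor 32 = 56 xor 32 = 64
byte 2: (f1 xor c6) xor 2e = 37 xor 2e = 19
byte 3: (c6 xor 19) xor 31 = df xor 31 = ee
byte 4: (97 xor da) xor 2e = 4d xor 2e = 63
byte 5: (5e xor 4a) xor 33 = 14 xor 33 = 27
byte 6: (74 xor a5) xor 20 = d1 xor 20 = f1
byte 7: (86 xor b0) xor 68 = 36 xor 68 = 5e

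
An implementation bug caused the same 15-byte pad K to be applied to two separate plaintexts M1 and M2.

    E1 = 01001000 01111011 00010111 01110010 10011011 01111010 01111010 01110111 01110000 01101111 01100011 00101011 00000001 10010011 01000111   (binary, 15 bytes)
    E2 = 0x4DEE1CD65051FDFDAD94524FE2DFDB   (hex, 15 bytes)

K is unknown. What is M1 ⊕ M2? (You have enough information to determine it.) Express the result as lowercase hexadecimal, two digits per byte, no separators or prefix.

E1 ⊕ E2 = (M1 ⊕ K) ⊕ (M2 ⊕ K) = M1 ⊕ M2 — the shared key cancels under XOR.
byte 0: 48 ^ 4d = 05
byte 1: 7b ^ ee = 95
byte 2: 17 ^ 1c = 0b
byte 3: 72 ^ d6 = a4
byte 4: 9b ^ 50 = cb
byte 5: 7a ^ 51 = 2b
byte 6: 7a ^ fd = 87
byte 7: 77 ^ fd = 8a
byte 8: 70 ^ ad = dd
byte 9: 6f ^ 94 = fb
byte 10: 63 ^ 52 = 31
byte 11: 2b ^ 4f = 64
byte 12: 01 ^ e2 = e3
byte 13: 93 ^ df = 4c
byte 14: 47 ^ db = 9c

05950ba4cb2b878addfb3164e34c9c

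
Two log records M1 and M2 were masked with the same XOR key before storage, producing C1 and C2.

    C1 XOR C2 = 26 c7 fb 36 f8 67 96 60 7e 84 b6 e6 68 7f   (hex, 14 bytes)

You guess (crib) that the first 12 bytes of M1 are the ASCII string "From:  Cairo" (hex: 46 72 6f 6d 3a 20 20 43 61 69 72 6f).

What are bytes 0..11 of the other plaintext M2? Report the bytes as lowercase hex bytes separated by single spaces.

Since C1 ⊕ C2 = M1 ⊕ M2, XORing with the guessed M1 bytes yields the corresponding M2 bytes: M2 = (C1 ⊕ C2) ⊕ M1.
byte 0: 00100110 XOR 01000110 = 01100000
byte 1: 11000111 XOR 01110010 = 10110101
byte 2: 11111011 XOR 01101111 = 10010100
byte 3: 00110110 XOR 01101101 = 01011011
byte 4: 11111000 XOR 00111010 = 11000010
byte 5: 01100111 XOR 00100000 = 01000111
byte 6: 10010110 XOR 00100000 = 10110110
byte 7: 01100000 XOR 01000011 = 00100011
byte 8: 01111110 XOR 01100001 = 00011111
byte 9: 10000100 XOR 01101001 = 11101101
byte 10: 10110110 XOR 01110010 = 11000100
byte 11: 11100110 XOR 01101111 = 10001001

60 b5 94 5b c2 47 b6 23 1f ed c4 89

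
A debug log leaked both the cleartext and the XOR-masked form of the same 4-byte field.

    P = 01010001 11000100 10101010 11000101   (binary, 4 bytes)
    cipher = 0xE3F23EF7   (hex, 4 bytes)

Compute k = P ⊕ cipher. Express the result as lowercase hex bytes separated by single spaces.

Since cipher = P ⊕ k, XORing both sides with P gives k = P ⊕ cipher.
51 ^ e3 = b2
c4 ^ f2 = 36
aa ^ 3e = 94
c5 ^ f7 = 32

b2 36 94 32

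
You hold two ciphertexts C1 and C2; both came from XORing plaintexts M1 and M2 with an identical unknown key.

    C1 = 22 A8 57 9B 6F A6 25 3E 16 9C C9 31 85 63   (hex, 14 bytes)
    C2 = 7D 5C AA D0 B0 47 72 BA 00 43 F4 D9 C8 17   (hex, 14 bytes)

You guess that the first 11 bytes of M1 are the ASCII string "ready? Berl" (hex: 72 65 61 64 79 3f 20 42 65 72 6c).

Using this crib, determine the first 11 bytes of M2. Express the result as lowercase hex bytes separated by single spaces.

First, C1 ⊕ C2 = (M1 ⊕ K) ⊕ (M2 ⊕ K) = M1 ⊕ M2, so the key drops out. Then M2 = (M1 ⊕ M2) ⊕ M1 over the first 11 bytes.
byte 0: (22 ⊕ 7d) ⊕ 72 = 5f ⊕ 72 = 2d
byte 1: (a8 ⊕ 5c) ⊕ 65 = f4 ⊕ 65 = 91
byte 2: (57 ⊕ aa) ⊕ 61 = fd ⊕ 61 = 9c
byte 3: (9b ⊕ d0) ⊕ 64 = 4b ⊕ 64 = 2f
byte 4: (6f ⊕ b0) ⊕ 79 = df ⊕ 79 = a6
byte 5: (a6 ⊕ 47) ⊕ 3f = e1 ⊕ 3f = de
byte 6: (25 ⊕ 72) ⊕ 20 = 57 ⊕ 20 = 77
byte 7: (3e ⊕ ba) ⊕ 42 = 84 ⊕ 42 = c6
byte 8: (16 ⊕ 00) ⊕ 65 = 16 ⊕ 65 = 73
byte 9: (9c ⊕ 43) ⊕ 72 = df ⊕ 72 = ad
byte 10: (c9 ⊕ f4) ⊕ 6c = 3d ⊕ 6c = 51

2d 91 9c 2f a6 de 77 c6 73 ad 51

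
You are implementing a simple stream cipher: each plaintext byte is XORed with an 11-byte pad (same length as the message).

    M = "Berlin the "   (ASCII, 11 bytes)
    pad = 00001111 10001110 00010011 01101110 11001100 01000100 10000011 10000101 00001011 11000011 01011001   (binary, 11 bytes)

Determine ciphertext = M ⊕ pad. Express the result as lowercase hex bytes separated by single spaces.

4d eb 61 02 a5 2a a3 f1 63 a6 79

42 XOR 0f = 4d
65 XOR 8e = eb
72 XOR 13 = 61
6c XOR 6e = 02
69 XOR cc = a5
6e XOR 44 = 2a
20 XOR 83 = a3
74 XOR 85 = f1
68 XOR 0b = 63
65 XOR c3 = a6
20 XOR 59 = 79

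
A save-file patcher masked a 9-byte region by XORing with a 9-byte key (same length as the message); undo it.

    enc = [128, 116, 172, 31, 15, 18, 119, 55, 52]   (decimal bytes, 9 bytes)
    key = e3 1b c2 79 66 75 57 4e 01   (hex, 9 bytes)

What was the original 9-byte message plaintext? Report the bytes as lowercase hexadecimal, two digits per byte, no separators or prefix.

XOR is its own inverse, so applying the key byte-wise gives the result directly.
80 xor e3 = 63
74 xor 1b = 6f
ac xor c2 = 6e
1f xor 79 = 66
0f xor 66 = 69
12 xor 75 = 67
77 xor 57 = 20
37 xor 4e = 79
34 xor 01 = 35

636f6e666967207935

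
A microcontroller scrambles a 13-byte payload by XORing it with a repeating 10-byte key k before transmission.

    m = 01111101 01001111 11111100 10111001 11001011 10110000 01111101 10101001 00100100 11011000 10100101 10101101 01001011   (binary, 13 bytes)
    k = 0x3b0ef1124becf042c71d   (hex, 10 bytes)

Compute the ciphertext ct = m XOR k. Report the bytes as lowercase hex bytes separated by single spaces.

46 41 0d ab 80 5c 8d eb e3 c5 9e a3 ba

The 10-byte key repeats, so the effective keystream is 3b 0e f1 12 4b ec f0 42 c7 1d 3b 0e f1.
byte 0: 7d xor 3b = 46
byte 1: 4f xor 0e = 41
byte 2: fc xor f1 = 0d
byte 3: b9 xor 12 = ab
byte 4: cb xor 4b = 80
byte 5: b0 xor ec = 5c
byte 6: 7d xor f0 = 8d
byte 7: a9 xor 42 = eb
byte 8: 24 xor c7 = e3
byte 9: d8 xor 1d = c5
byte 10: a5 xor 3b = 9e
byte 11: ad xor 0e = a3
byte 12: 4b xor f1 = ba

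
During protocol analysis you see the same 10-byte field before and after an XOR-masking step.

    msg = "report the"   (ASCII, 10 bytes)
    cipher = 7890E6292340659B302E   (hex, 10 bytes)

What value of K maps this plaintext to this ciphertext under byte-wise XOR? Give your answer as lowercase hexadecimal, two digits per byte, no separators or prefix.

Since cipher = msg ⊕ K, XORing both sides with msg gives K = msg ⊕ cipher.
01110010 ^ 01111000 = 00001010
01100101 ^ 10010000 = 11110101
01110000 ^ 11100110 = 10010110
01101111 ^ 00101001 = 01000110
01110010 ^ 00100011 = 01010001
01110100 ^ 01000000 = 00110100
00100000 ^ 01100101 = 01000101
01110100 ^ 10011011 = 11101111
01101000 ^ 00110000 = 01011000
01100101 ^ 00101110 = 01001011

0af59646513445ef584b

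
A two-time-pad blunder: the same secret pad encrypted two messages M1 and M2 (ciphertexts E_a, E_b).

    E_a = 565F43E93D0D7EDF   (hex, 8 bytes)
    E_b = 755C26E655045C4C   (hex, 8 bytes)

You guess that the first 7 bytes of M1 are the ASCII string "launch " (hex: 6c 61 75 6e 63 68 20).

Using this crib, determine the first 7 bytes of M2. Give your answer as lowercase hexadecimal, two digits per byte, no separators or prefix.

4f6210610b6102

First, E_a ⊕ E_b = (M1 ⊕ K) ⊕ (M2 ⊕ K) = M1 ⊕ M2, so the key drops out. Then M2 = (M1 ⊕ M2) ⊕ M1 over the first 7 bytes.
byte 0: (56 xor 75) xor 6c = 23 xor 6c = 4f
byte 1: (5f xor 5c) xor 61 = 03 xor 61 = 62
byte 2: (43 xor 26) xor 75 = 65 xor 75 = 10
byte 3: (e9 xor e6) xor 6e = 0f xor 6e = 61
byte 4: (3d xor 55) xor 63 = 68 xor 63 = 0b
byte 5: (0d xor 04) xor 68 = 09 xor 68 = 61
byte 6: (7e xor 5c) xor 20 = 22 xor 20 = 02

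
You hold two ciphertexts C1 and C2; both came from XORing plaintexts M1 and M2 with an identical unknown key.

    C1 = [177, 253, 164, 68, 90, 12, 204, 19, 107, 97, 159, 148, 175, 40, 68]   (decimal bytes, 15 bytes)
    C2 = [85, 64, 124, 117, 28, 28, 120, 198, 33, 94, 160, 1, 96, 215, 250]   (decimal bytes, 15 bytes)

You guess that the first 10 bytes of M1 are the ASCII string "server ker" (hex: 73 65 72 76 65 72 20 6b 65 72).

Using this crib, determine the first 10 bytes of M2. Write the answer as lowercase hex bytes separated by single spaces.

First, C1 ⊕ C2 = (M1 ⊕ K) ⊕ (M2 ⊕ K) = M1 ⊕ M2, so the key drops out. Then M2 = (M1 ⊕ M2) ⊕ M1 over the first 10 bytes.
byte 0: (b1 ⊕ 55) ⊕ 73 = e4 ⊕ 73 = 97
byte 1: (fd ⊕ 40) ⊕ 65 = bd ⊕ 65 = d8
byte 2: (a4 ⊕ 7c) ⊕ 72 = d8 ⊕ 72 = aa
byte 3: (44 ⊕ 75) ⊕ 76 = 31 ⊕ 76 = 47
byte 4: (5a ⊕ 1c) ⊕ 65 = 46 ⊕ 65 = 23
byte 5: (0c ⊕ 1c) ⊕ 72 = 10 ⊕ 72 = 62
byte 6: (cc ⊕ 78) ⊕ 20 = b4 ⊕ 20 = 94
byte 7: (13 ⊕ c6) ⊕ 6b = d5 ⊕ 6b = be
byte 8: (6b ⊕ 21) ⊕ 65 = 4a ⊕ 65 = 2f
byte 9: (61 ⊕ 5e) ⊕ 72 = 3f ⊕ 72 = 4d

97 d8 aa 47 23 62 94 be 2f 4d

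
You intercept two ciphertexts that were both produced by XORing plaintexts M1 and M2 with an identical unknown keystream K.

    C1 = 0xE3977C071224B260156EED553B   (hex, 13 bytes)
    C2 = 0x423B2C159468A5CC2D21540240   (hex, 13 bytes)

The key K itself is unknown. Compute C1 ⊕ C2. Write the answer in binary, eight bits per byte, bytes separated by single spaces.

10100001 10101100 01010000 00010010 10000110 01001100 00010111 10101100 00111000 01001111 10111001 01010111 01111011

C1 ⊕ C2 = (M1 ⊕ K) ⊕ (M2 ⊕ K) = M1 ⊕ M2 — the shared key cancels under XOR.
e3 XOR 42 = a1
97 XOR 3b = ac
7c XOR 2c = 50
07 XOR 15 = 12
12 XOR 94 = 86
24 XOR 68 = 4c
b2 XOR a5 = 17
60 XOR cc = ac
15 XOR 2d = 38
6e XOR 21 = 4f
ed XOR 54 = b9
55 XOR 02 = 57
3b XOR 40 = 7b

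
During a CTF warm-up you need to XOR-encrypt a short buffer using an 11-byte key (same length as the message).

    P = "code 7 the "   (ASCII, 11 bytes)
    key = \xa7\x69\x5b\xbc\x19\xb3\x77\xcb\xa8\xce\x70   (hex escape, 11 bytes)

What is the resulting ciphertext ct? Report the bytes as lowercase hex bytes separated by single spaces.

01100011 ⊕ 10100111 = 11000100
01101111 ⊕ 01101001 = 00000110
01100100 ⊕ 01011011 = 00111111
01100101 ⊕ 10111100 = 11011001
00100000 ⊕ 00011001 = 00111001
00110111 ⊕ 10110011 = 10000100
00100000 ⊕ 01110111 = 01010111
01110100 ⊕ 11001011 = 10111111
01101000 ⊕ 10101000 = 11000000
01100101 ⊕ 11001110 = 10101011
00100000 ⊕ 01110000 = 01010000

c4 06 3f d9 39 84 57 bf c0 ab 50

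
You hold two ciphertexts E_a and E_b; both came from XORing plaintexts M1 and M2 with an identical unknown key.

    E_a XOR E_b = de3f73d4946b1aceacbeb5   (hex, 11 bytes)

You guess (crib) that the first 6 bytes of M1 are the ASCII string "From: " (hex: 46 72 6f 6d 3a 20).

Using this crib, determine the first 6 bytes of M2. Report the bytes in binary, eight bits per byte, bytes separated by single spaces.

10011000 01001101 00011100 10111001 10101110 01001011

Since E_a ⊕ E_b = M1 ⊕ M2, XORing with the guessed M1 bytes yields the corresponding M2 bytes: M2 = (E_a ⊕ E_b) ⊕ M1.
de XOR 46 = 98
3f XOR 72 = 4d
73 XOR 6f = 1c
d4 XOR 6d = b9
94 XOR 3a = ae
6b XOR 20 = 4b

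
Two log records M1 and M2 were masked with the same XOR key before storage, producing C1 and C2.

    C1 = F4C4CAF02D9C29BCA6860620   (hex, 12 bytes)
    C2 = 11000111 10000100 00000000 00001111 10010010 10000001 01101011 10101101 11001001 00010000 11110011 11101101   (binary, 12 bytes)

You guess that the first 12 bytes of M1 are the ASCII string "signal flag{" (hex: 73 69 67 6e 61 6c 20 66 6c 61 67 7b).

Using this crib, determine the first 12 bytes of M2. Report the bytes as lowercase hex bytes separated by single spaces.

First, C1 ⊕ C2 = (M1 ⊕ K) ⊕ (M2 ⊕ K) = M1 ⊕ M2, so the key drops out. Then M2 = (M1 ⊕ M2) ⊕ M1 over the first 12 bytes.
byte 0: (f4 ^ c7) ^ 73 = 33 ^ 73 = 40
byte 1: (c4 ^ 84) ^ 69 = 40 ^ 69 = 29
byte 2: (ca ^ 00) ^ 67 = ca ^ 67 = ad
byte 3: (f0 ^ 0f) ^ 6e = ff ^ 6e = 91
byte 4: (2d ^ 92) ^ 61 = bf ^ 61 = de
byte 5: (9c ^ 81) ^ 6c = 1d ^ 6c = 71
byte 6: (29 ^ 6b) ^ 20 = 42 ^ 20 = 62
byte 7: (bc ^ ad) ^ 66 = 11 ^ 66 = 77
byte 8: (a6 ^ c9) ^ 6c = 6f ^ 6c = 03
byte 9: (86 ^ 10) ^ 61 = 96 ^ 61 = f7
byte 10: (06 ^ f3) ^ 67 = f5 ^ 67 = 92
byte 11: (20 ^ ed) ^ 7b = cd ^ 7b = b6

40 29 ad 91 de 71 62 77 03 f7 92 b6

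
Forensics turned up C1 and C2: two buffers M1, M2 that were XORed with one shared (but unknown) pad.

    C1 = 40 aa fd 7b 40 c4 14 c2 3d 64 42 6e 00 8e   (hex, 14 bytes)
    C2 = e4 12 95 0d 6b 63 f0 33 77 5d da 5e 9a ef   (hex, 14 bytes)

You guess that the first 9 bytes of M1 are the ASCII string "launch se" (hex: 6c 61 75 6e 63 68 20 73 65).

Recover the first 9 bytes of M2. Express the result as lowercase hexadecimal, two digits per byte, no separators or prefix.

First, C1 ⊕ C2 = (M1 ⊕ K) ⊕ (M2 ⊕ K) = M1 ⊕ M2, so the key drops out. Then M2 = (M1 ⊕ M2) ⊕ M1 over the first 9 bytes.
byte 0: (40 ^ e4) ^ 6c = a4 ^ 6c = c8
byte 1: (aa ^ 12) ^ 61 = b8 ^ 61 = d9
byte 2: (fd ^ 95) ^ 75 = 68 ^ 75 = 1d
byte 3: (7b ^ 0d) ^ 6e = 76 ^ 6e = 18
byte 4: (40 ^ 6b) ^ 63 = 2b ^ 63 = 48
byte 5: (c4 ^ 63) ^ 68 = a7 ^ 68 = cf
byte 6: (14 ^ f0) ^ 20 = e4 ^ 20 = c4
byte 7: (c2 ^ 33) ^ 73 = f1 ^ 73 = 82
byte 8: (3d ^ 77) ^ 65 = 4a ^ 65 = 2f

c8d91d1848cfc4822f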